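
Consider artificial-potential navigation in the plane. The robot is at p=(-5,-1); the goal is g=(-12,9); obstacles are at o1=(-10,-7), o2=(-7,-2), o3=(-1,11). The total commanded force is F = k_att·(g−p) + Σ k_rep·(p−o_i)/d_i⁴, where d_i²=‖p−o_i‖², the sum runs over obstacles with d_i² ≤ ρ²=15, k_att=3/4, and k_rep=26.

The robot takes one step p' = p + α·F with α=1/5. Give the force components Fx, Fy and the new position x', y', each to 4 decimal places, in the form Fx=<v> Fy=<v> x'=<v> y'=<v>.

Fx=-3.1700 Fy=8.5400 x'=-5.6340 y'=0.7080

F_att = 3/4·(g−p) = 3/4·(-7,10) = (-5.2500,7.5000)
o1: d²=61 > ρ²=15 → inactive
o2: d²=5 ≤ ρ²=15; F_rep = 26·(2,1)/5² = (2.0800,1.0400)
o3: d²=160 > ρ²=15 → inactive
F = F_att + ΣF_rep = (-3.1700,8.5400)
p' = p + 1/5·F = (-5.6340,0.7080)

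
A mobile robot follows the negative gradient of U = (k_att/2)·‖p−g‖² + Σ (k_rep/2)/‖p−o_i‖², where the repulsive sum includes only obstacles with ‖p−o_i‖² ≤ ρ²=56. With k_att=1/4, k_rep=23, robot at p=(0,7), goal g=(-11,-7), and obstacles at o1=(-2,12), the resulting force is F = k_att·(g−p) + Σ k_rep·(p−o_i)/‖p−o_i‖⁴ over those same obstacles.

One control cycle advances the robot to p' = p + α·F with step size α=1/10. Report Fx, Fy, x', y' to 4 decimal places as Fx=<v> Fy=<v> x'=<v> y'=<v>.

Fx=-2.6953 Fy=-3.6367 x'=-0.2695 y'=6.6363

F_att = 1/4·(g−p) = 1/4·(-11,-14) = (-2.7500,-3.5000)
o1: d²=29 ≤ ρ²=56; F_rep = 23·(2,-5)/29² = (0.0547,-0.1367)
F = F_att + ΣF_rep = (-2.6953,-3.6367)
p' = p + 1/10·F = (-0.2695,6.6363)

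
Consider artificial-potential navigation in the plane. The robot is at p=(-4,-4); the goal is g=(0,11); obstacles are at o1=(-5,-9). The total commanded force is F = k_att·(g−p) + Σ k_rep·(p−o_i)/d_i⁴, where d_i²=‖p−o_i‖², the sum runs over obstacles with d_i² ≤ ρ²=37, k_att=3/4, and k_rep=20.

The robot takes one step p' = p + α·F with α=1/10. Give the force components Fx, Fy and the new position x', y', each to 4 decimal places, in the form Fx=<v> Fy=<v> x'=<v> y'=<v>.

F_att = 3/4·(g−p) = 3/4·(4,15) = (3.0000,11.2500)
o1: d²=26 ≤ ρ²=37; F_rep = 20·(1,5)/26² = (0.0296,0.1479)
F = F_att + ΣF_rep = (3.0296,11.3979)
p' = p + 1/10·F = (-3.6970,-2.8602)

Fx=3.0296 Fy=11.3979 x'=-3.6970 y'=-2.8602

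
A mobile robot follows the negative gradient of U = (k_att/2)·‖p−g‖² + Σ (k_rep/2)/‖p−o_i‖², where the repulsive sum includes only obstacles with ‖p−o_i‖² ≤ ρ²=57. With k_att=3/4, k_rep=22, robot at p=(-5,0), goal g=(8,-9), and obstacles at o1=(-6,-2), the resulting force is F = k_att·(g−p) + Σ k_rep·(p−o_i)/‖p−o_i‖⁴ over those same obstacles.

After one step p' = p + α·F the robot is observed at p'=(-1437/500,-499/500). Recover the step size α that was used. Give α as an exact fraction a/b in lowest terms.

F_att = 3/4·(g−p) = 3/4·(13,-9) = (9.7500,-6.7500)
o1: d²=5 ≤ ρ²=57; F_rep = 22·(1,2)/5² = (0.8800,1.7600)
F = F_att + ΣF_rep = (10.6300,-4.9900)
Δp = p'−p = (2.1260,-0.9980); α = Δx/Fx = (1063/500) / (1063/100) = 1/5
check: Δy/Fy = (-499/500) / (-499/100) = 1/5 ✓

α = 1/5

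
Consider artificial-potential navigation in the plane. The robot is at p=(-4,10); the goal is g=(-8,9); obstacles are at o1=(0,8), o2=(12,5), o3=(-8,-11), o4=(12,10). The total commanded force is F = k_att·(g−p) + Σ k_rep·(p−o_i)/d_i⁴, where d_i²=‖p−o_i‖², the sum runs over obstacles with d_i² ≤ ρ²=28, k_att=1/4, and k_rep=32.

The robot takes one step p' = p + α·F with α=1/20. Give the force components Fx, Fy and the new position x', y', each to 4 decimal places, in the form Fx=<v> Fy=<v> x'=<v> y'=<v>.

Fx=-1.3200 Fy=-0.0900 x'=-4.0660 y'=9.9955

F_att = 1/4·(g−p) = 1/4·(-4,-1) = (-1.0000,-0.2500)
o1: d²=20 ≤ ρ²=28; F_rep = 32·(-4,2)/20² = (-0.3200,0.1600)
o2: d²=281 > ρ²=28 → inactive
o3: d²=457 > ρ²=28 → inactive
o4: d²=256 > ρ²=28 → inactive
F = F_att + ΣF_rep = (-1.3200,-0.0900)
p' = p + 1/20·F = (-4.0660,9.9955)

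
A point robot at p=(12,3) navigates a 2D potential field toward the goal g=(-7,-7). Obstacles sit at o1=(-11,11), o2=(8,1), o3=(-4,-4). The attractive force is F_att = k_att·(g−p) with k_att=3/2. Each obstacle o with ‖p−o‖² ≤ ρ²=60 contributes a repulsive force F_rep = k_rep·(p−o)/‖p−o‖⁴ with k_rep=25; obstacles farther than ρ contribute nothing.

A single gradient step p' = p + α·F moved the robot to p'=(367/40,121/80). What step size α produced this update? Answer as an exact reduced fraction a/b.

F_att = 3/2·(g−p) = 3/2·(-19,-10) = (-28.5000,-15.0000)
o1: d²=593 > ρ²=60 → inactive
o2: d²=20 ≤ ρ²=60; F_rep = 25·(4,2)/20² = (0.2500,0.1250)
o3: d²=305 > ρ²=60 → inactive
F = F_att + ΣF_rep = (-28.2500,-14.8750)
Δp = p'−p = (-2.8250,-1.4875); α = Δx/Fx = (-113/40) / (-113/4) = 1/10
check: Δy/Fy = (-119/80) / (-119/8) = 1/10 ✓

α = 1/10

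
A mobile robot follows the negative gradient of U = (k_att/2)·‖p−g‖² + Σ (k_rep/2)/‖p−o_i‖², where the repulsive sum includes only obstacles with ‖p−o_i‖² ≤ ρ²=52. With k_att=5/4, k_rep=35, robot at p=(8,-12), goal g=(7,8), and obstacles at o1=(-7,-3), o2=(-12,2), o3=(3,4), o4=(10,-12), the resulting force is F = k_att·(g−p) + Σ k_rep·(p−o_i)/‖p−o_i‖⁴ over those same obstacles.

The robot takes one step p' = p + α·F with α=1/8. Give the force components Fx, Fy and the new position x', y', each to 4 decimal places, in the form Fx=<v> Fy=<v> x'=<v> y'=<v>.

F_att = 5/4·(g−p) = 5/4·(-1,20) = (-1.2500,25.0000)
o1: d²=306 > ρ²=52 → inactive
o2: d²=596 > ρ²=52 → inactive
o3: d²=281 > ρ²=52 → inactive
o4: d²=4 ≤ ρ²=52; F_rep = 35·(-2,0)/4² = (-4.3750,0.0000)
F = F_att + ΣF_rep = (-5.6250,25.0000)
p' = p + 1/8·F = (7.2969,-8.8750)

Fx=-5.6250 Fy=25.0000 x'=7.2969 y'=-8.8750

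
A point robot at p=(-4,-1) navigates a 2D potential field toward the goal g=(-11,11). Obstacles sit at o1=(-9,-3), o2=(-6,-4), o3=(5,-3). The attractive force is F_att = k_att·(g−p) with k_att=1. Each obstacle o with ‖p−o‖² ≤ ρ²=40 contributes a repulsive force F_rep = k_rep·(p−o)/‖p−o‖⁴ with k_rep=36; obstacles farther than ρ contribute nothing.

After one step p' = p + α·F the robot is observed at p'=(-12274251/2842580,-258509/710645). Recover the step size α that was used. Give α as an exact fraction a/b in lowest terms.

α = 1/20

F_att = 1·(g−p) = 1·(-7,12) = (-7.0000,12.0000)
o1: d²=29 ≤ ρ²=40; F_rep = 36·(5,2)/29² = (0.2140,0.0856)
o2: d²=13 ≤ ρ²=40; F_rep = 36·(2,3)/13² = (0.4260,0.6391)
o3: d²=85 > ρ²=40 → inactive
F = F_att + ΣF_rep = (-6.3599,12.7247)
Δp = p'−p = (-0.3180,0.6362); α = Δx/Fx = (-903931/2842580) / (-903931/142129) = 1/20
check: Δy/Fy = (452136/710645) / (1808544/142129) = 1/20 ✓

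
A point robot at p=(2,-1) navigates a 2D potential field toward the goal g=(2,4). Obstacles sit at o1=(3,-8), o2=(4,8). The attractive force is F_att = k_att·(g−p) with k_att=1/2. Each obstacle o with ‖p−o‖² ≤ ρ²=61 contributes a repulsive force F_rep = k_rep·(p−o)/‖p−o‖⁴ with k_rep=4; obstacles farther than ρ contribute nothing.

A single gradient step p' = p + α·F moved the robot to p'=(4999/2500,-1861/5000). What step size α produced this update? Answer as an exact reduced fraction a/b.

α = 1/4

F_att = 1/2·(g−p) = 1/2·(0,5) = (0.0000,2.5000)
o1: d²=50 ≤ ρ²=61; F_rep = 4·(-1,7)/50² = (-0.0016,0.0112)
o2: d²=85 > ρ²=61 → inactive
F = F_att + ΣF_rep = (-0.0016,2.5112)
Δp = p'−p = (-0.0004,0.6278); α = Δx/Fx = (-1/2500) / (-1/625) = 1/4
check: Δy/Fy = (3139/5000) / (3139/1250) = 1/4 ✓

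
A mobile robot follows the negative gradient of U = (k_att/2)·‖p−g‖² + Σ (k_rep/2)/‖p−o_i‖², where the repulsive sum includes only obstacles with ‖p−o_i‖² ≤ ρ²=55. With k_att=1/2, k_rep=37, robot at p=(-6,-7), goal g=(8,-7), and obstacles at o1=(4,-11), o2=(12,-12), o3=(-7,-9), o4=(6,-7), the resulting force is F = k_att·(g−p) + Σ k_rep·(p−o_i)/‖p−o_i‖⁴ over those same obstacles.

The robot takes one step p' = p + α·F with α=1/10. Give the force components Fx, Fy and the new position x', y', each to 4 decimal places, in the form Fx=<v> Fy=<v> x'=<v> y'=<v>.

F_att = 1/2·(g−p) = 1/2·(14,0) = (7.0000,0.0000)
o1: d²=116 > ρ²=55 → inactive
o2: d²=349 > ρ²=55 → inactive
o3: d²=5 ≤ ρ²=55; F_rep = 37·(1,2)/5² = (1.4800,2.9600)
o4: d²=144 > ρ²=55 → inactive
F = F_att + ΣF_rep = (8.4800,2.9600)
p' = p + 1/10·F = (-5.1520,-6.7040)

Fx=8.4800 Fy=2.9600 x'=-5.1520 y'=-6.7040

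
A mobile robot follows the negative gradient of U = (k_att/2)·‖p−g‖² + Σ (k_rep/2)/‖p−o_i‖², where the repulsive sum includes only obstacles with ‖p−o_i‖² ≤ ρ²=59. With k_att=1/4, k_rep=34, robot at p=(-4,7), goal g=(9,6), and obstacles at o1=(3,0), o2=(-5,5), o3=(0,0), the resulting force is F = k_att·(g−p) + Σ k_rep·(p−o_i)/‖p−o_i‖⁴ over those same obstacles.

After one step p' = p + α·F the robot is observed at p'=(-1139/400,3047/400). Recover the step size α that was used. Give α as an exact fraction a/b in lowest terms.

F_att = 1/4·(g−p) = 1/4·(13,-1) = (3.2500,-0.2500)
o1: d²=98 > ρ²=59 → inactive
o2: d²=5 ≤ ρ²=59; F_rep = 34·(1,2)/5² = (1.3600,2.7200)
o3: d²=65 > ρ²=59 → inactive
F = F_att + ΣF_rep = (4.6100,2.4700)
Δp = p'−p = (1.1525,0.6175); α = Δx/Fx = (461/400) / (461/100) = 1/4
check: Δy/Fy = (247/400) / (247/100) = 1/4 ✓

α = 1/4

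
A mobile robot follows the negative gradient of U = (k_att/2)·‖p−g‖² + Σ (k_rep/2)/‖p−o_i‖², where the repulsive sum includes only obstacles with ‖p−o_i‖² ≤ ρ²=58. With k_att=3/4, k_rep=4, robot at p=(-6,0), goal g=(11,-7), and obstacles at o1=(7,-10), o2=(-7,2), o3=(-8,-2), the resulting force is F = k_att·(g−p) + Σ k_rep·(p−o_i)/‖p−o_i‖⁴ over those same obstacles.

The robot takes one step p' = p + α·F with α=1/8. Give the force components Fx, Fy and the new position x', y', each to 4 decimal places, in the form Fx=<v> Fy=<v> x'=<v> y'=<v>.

F_att = 3/4·(g−p) = 3/4·(17,-7) = (12.7500,-5.2500)
o1: d²=269 > ρ²=58 → inactive
o2: d²=5 ≤ ρ²=58; F_rep = 4·(1,-2)/5² = (0.1600,-0.3200)
o3: d²=8 ≤ ρ²=58; F_rep = 4·(2,2)/8² = (0.1250,0.1250)
F = F_att + ΣF_rep = (13.0350,-5.4450)
p' = p + 1/8·F = (-4.3706,-0.6806)

Fx=13.0350 Fy=-5.4450 x'=-4.3706 y'=-0.6806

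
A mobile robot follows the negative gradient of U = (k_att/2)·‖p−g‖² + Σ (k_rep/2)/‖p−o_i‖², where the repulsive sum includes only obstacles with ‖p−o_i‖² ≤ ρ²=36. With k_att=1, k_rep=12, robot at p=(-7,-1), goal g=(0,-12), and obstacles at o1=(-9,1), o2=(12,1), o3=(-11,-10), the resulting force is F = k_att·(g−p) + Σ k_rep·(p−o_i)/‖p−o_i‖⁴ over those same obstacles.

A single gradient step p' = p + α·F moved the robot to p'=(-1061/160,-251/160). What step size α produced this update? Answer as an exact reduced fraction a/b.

α = 1/20

F_att = 1·(g−p) = 1·(7,-11) = (7.0000,-11.0000)
o1: d²=8 ≤ ρ²=36; F_rep = 12·(2,-2)/8² = (0.3750,-0.3750)
o2: d²=365 > ρ²=36 → inactive
o3: d²=97 > ρ²=36 → inactive
F = F_att + ΣF_rep = (7.3750,-11.3750)
Δp = p'−p = (0.3688,-0.5687); α = Δx/Fx = (59/160) / (59/8) = 1/20
check: Δy/Fy = (-91/160) / (-91/8) = 1/20 ✓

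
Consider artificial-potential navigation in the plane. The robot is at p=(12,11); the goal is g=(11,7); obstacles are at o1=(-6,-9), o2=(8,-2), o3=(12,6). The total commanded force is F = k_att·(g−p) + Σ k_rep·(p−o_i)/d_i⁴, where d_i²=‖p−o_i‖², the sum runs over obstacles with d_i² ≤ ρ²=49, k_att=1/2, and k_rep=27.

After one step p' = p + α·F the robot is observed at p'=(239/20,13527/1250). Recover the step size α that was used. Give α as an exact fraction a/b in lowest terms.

F_att = 1/2·(g−p) = 1/2·(-1,-4) = (-0.5000,-2.0000)
o1: d²=724 > ρ²=49 → inactive
o2: d²=185 > ρ²=49 → inactive
o3: d²=25 ≤ ρ²=49; F_rep = 27·(0,5)/25² = (0.0000,0.2160)
F = F_att + ΣF_rep = (-0.5000,-1.7840)
Δp = p'−p = (-0.0500,-0.1784); α = Δx/Fx = (-1/20) / (-1/2) = 1/10
check: Δy/Fy = (-223/1250) / (-223/125) = 1/10 ✓

α = 1/10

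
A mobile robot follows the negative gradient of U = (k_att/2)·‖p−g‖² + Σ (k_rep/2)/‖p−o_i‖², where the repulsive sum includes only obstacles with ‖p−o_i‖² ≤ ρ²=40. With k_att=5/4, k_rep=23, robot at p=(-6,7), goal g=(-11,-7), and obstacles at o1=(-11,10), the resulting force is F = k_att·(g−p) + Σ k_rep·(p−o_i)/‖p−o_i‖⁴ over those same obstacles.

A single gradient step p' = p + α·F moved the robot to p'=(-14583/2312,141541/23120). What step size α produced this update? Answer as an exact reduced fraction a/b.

F_att = 5/4·(g−p) = 5/4·(-5,-14) = (-6.2500,-17.5000)
o1: d²=34 ≤ ρ²=40; F_rep = 23·(5,-3)/34² = (0.0995,-0.0597)
F = F_att + ΣF_rep = (-6.1505,-17.5597)
Δp = p'−p = (-0.3075,-0.8780); α = Δx/Fx = (-711/2312) / (-3555/578) = 1/20
check: Δy/Fy = (-20299/23120) / (-20299/1156) = 1/20 ✓

α = 1/20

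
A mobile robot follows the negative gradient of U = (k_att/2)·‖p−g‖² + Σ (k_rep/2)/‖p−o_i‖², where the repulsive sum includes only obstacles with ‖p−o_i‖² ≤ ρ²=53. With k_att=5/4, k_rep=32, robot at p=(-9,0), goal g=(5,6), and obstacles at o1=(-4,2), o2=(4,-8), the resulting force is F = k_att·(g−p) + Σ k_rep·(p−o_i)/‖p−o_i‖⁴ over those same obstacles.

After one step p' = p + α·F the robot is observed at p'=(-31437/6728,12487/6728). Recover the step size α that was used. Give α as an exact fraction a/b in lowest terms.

α = 1/4

F_att = 5/4·(g−p) = 5/4·(14,6) = (17.5000,7.5000)
o1: d²=29 ≤ ρ²=53; F_rep = 32·(-5,-2)/29² = (-0.1902,-0.0761)
o2: d²=233 > ρ²=53 → inactive
F = F_att + ΣF_rep = (17.3098,7.4239)
Δp = p'−p = (4.3274,1.8560); α = Δx/Fx = (29115/6728) / (29115/1682) = 1/4
check: Δy/Fy = (12487/6728) / (12487/1682) = 1/4 ✓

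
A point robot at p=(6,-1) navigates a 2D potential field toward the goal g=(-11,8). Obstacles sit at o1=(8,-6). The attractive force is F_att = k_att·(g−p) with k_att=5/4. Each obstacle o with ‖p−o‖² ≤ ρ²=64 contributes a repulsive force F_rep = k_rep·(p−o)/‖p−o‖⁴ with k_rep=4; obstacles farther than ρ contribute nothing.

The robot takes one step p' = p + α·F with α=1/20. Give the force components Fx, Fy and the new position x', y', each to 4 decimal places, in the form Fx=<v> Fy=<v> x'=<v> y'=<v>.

Fx=-21.2595 Fy=11.2738 x'=4.9370 y'=-0.4363

F_att = 5/4·(g−p) = 5/4·(-17,9) = (-21.2500,11.2500)
o1: d²=29 ≤ ρ²=64; F_rep = 4·(-2,5)/29² = (-0.0095,0.0238)
F = F_att + ΣF_rep = (-21.2595,11.2738)
p' = p + 1/20·F = (4.9370,-0.4363)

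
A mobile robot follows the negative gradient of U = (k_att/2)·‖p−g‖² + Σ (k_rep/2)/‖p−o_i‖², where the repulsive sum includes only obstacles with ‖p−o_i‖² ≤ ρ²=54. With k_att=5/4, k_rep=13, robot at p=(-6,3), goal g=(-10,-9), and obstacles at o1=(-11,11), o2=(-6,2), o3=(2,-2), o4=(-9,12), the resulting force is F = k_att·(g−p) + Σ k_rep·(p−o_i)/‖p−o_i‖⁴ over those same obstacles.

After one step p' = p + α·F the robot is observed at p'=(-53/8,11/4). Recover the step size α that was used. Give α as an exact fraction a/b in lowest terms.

F_att = 5/4·(g−p) = 5/4·(-4,-12) = (-5.0000,-15.0000)
o1: d²=89 > ρ²=54 → inactive
o2: d²=1 ≤ ρ²=54; F_rep = 13·(0,1)/1² = (0.0000,13.0000)
o3: d²=89 > ρ²=54 → inactive
o4: d²=90 > ρ²=54 → inactive
F = F_att + ΣF_rep = (-5.0000,-2.0000)
Δp = p'−p = (-0.6250,-0.2500); α = Δx/Fx = (-5/8) / (-5) = 1/8
check: Δy/Fy = (-1/4) / (-2) = 1/8 ✓

α = 1/8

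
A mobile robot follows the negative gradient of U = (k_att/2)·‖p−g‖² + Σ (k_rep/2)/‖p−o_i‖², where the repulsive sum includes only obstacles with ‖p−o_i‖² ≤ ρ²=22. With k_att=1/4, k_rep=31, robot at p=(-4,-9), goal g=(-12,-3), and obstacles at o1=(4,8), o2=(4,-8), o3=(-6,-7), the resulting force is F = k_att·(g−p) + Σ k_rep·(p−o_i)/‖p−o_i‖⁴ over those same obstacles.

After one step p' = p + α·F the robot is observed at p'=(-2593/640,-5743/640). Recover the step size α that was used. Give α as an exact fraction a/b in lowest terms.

F_att = 1/4·(g−p) = 1/4·(-8,6) = (-2.0000,1.5000)
o1: d²=353 > ρ²=22 → inactive
o2: d²=65 > ρ²=22 → inactive
o3: d²=8 ≤ ρ²=22; F_rep = 31·(2,-2)/8² = (0.9688,-0.9688)
F = F_att + ΣF_rep = (-1.0312,0.5312)
Δp = p'−p = (-0.0516,0.0266); α = Δx/Fx = (-33/640) / (-33/32) = 1/20
check: Δy/Fy = (17/640) / (17/32) = 1/20 ✓

α = 1/20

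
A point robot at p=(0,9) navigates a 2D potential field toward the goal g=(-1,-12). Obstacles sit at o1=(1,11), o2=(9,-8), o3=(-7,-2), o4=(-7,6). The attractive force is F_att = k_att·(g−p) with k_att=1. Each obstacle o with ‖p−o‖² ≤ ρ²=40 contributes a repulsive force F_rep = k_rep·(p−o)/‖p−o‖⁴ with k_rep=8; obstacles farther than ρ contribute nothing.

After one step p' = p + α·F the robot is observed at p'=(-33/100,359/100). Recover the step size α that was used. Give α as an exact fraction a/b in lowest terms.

F_att = 1·(g−p) = 1·(-1,-21) = (-1.0000,-21.0000)
o1: d²=5 ≤ ρ²=40; F_rep = 8·(-1,-2)/5² = (-0.3200,-0.6400)
o2: d²=370 > ρ²=40 → inactive
o3: d²=170 > ρ²=40 → inactive
o4: d²=58 > ρ²=40 → inactive
F = F_att + ΣF_rep = (-1.3200,-21.6400)
Δp = p'−p = (-0.3300,-5.4100); α = Δx/Fx = (-33/100) / (-33/25) = 1/4
check: Δy/Fy = (-541/100) / (-541/25) = 1/4 ✓

α = 1/4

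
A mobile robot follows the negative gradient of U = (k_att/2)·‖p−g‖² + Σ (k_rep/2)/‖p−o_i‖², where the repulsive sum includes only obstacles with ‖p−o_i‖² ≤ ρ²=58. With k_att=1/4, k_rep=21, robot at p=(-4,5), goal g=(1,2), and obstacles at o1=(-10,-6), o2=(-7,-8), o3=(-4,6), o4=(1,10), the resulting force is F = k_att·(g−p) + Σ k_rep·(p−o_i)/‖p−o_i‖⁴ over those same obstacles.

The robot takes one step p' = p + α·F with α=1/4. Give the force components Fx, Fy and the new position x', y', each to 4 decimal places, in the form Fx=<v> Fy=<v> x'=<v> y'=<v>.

F_att = 1/4·(g−p) = 1/4·(5,-3) = (1.2500,-0.7500)
o1: d²=157 > ρ²=58 → inactive
o2: d²=178 > ρ²=58 → inactive
o3: d²=1 ≤ ρ²=58; F_rep = 21·(0,-1)/1² = (0.0000,-21.0000)
o4: d²=50 ≤ ρ²=58; F_rep = 21·(-5,-5)/50² = (-0.0420,-0.0420)
F = F_att + ΣF_rep = (1.2080,-21.7920)
p' = p + 1/4·F = (-3.6980,-0.4480)

Fx=1.2080 Fy=-21.7920 x'=-3.6980 y'=-0.4480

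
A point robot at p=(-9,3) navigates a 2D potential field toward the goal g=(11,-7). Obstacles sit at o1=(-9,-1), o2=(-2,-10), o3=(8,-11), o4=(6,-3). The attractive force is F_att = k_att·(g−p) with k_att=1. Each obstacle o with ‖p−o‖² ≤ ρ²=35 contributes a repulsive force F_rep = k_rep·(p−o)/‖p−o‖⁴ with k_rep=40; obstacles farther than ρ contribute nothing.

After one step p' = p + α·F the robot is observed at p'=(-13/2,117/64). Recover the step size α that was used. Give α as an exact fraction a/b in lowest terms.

α = 1/8

F_att = 1·(g−p) = 1·(20,-10) = (20.0000,-10.0000)
o1: d²=16 ≤ ρ²=35; F_rep = 40·(0,4)/16² = (0.0000,0.6250)
o2: d²=218 > ρ²=35 → inactive
o3: d²=485 > ρ²=35 → inactive
o4: d²=261 > ρ²=35 → inactive
F = F_att + ΣF_rep = (20.0000,-9.3750)
Δp = p'−p = (2.5000,-1.1719); α = Δx/Fx = (5/2) / (20) = 1/8
check: Δy/Fy = (-75/64) / (-75/8) = 1/8 ✓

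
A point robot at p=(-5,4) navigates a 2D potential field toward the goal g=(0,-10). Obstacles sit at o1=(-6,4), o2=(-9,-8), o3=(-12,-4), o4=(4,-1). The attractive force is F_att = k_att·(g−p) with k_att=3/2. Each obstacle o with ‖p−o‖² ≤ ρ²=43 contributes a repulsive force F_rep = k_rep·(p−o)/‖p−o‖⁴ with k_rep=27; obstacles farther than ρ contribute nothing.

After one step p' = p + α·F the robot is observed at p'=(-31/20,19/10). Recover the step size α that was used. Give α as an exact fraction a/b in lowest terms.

α = 1/10

F_att = 3/2·(g−p) = 3/2·(5,-14) = (7.5000,-21.0000)
o1: d²=1 ≤ ρ²=43; F_rep = 27·(1,0)/1² = (27.0000,0.0000)
o2: d²=160 > ρ²=43 → inactive
o3: d²=113 > ρ²=43 → inactive
o4: d²=106 > ρ²=43 → inactive
F = F_att + ΣF_rep = (34.5000,-21.0000)
Δp = p'−p = (3.4500,-2.1000); α = Δx/Fx = (69/20) / (69/2) = 1/10
check: Δy/Fy = (-21/10) / (-21) = 1/10 ✓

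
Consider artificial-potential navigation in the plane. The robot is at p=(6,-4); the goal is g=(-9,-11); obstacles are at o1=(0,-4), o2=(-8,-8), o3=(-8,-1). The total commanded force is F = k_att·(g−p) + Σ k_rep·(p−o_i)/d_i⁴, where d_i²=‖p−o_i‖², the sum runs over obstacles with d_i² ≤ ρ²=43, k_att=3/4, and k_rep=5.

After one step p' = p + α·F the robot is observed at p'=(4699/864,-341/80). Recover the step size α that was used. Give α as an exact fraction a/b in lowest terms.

α = 1/20

F_att = 3/4·(g−p) = 3/4·(-15,-7) = (-11.2500,-5.2500)
o1: d²=36 ≤ ρ²=43; F_rep = 5·(6,0)/36² = (0.0231,0.0000)
o2: d²=212 > ρ²=43 → inactive
o3: d²=205 > ρ²=43 → inactive
F = F_att + ΣF_rep = (-11.2269,-5.2500)
Δp = p'−p = (-0.5613,-0.2625); α = Δx/Fx = (-485/864) / (-2425/216) = 1/20
check: Δy/Fy = (-21/80) / (-21/4) = 1/20 ✓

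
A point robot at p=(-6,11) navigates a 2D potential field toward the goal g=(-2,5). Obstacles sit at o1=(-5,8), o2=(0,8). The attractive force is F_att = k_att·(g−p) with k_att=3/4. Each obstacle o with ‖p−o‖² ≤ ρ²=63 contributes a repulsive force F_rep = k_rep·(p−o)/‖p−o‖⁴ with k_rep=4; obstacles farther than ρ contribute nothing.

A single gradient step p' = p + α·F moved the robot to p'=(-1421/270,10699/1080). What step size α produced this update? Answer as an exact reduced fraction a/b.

F_att = 3/4·(g−p) = 3/4·(4,-6) = (3.0000,-4.5000)
o1: d²=10 ≤ ρ²=63; F_rep = 4·(-1,3)/10² = (-0.0400,0.1200)
o2: d²=45 ≤ ρ²=63; F_rep = 4·(-6,3)/45² = (-0.0119,0.0059)
F = F_att + ΣF_rep = (2.9481,-4.3741)
Δp = p'−p = (0.7370,-1.0935); α = Δx/Fx = (199/270) / (398/135) = 1/4
check: Δy/Fy = (-1181/1080) / (-1181/270) = 1/4 ✓

α = 1/4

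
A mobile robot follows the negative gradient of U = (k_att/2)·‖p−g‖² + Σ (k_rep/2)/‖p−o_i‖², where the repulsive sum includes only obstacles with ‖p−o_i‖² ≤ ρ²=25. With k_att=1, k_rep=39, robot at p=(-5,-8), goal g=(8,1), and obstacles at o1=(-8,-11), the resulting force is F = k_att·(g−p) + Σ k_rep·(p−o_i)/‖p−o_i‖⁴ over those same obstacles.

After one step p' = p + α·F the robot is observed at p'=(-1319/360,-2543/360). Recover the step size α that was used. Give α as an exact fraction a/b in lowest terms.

α = 1/10

F_att = 1·(g−p) = 1·(13,9) = (13.0000,9.0000)
o1: d²=18 ≤ ρ²=25; F_rep = 39·(3,3)/18² = (0.3611,0.3611)
F = F_att + ΣF_rep = (13.3611,9.3611)
Δp = p'−p = (1.3361,0.9361); α = Δx/Fx = (481/360) / (481/36) = 1/10
check: Δy/Fy = (337/360) / (337/36) = 1/10 ✓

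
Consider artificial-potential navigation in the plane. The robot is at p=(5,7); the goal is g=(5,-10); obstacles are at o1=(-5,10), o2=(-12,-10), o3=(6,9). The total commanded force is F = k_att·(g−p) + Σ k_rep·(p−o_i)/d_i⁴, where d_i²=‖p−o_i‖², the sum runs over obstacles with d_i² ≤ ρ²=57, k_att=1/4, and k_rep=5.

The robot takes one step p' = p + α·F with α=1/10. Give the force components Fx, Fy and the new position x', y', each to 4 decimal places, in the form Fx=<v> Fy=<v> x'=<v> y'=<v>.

Fx=-0.2000 Fy=-4.6500 x'=4.9800 y'=6.5350

F_att = 1/4·(g−p) = 1/4·(0,-17) = (0.0000,-4.2500)
o1: d²=109 > ρ²=57 → inactive
o2: d²=578 > ρ²=57 → inactive
o3: d²=5 ≤ ρ²=57; F_rep = 5·(-1,-2)/5² = (-0.2000,-0.4000)
F = F_att + ΣF_rep = (-0.2000,-4.6500)
p' = p + 1/10·F = (4.9800,6.5350)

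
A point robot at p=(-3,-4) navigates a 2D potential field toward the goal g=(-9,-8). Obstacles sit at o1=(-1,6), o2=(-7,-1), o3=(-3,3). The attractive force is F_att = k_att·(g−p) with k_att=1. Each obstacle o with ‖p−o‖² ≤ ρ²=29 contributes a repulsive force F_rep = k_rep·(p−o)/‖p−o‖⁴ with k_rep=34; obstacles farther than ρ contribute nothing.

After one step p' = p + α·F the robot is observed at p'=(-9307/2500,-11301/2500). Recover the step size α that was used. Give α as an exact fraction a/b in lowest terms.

F_att = 1·(g−p) = 1·(-6,-4) = (-6.0000,-4.0000)
o1: d²=104 > ρ²=29 → inactive
o2: d²=25 ≤ ρ²=29; F_rep = 34·(4,-3)/25² = (0.2176,-0.1632)
o3: d²=49 > ρ²=29 → inactive
F = F_att + ΣF_rep = (-5.7824,-4.1632)
Δp = p'−p = (-0.7228,-0.5204); α = Δx/Fx = (-1807/2500) / (-3614/625) = 1/8
check: Δy/Fy = (-1301/2500) / (-2602/625) = 1/8 ✓

α = 1/8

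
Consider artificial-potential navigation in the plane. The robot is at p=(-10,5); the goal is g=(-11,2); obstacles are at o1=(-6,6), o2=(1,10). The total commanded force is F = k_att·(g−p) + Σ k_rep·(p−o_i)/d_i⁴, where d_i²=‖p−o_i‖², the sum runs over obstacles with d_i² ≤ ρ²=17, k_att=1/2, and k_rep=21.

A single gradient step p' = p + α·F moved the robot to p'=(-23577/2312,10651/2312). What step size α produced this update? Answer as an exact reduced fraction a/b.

α = 1/4

F_att = 1/2·(g−p) = 1/2·(-1,-3) = (-0.5000,-1.5000)
o1: d²=17 ≤ ρ²=17; F_rep = 21·(-4,-1)/17² = (-0.2907,-0.0727)
o2: d²=146 > ρ²=17 → inactive
F = F_att + ΣF_rep = (-0.7907,-1.5727)
Δp = p'−p = (-0.1977,-0.3932); α = Δx/Fx = (-457/2312) / (-457/578) = 1/4
check: Δy/Fy = (-909/2312) / (-909/578) = 1/4 ✓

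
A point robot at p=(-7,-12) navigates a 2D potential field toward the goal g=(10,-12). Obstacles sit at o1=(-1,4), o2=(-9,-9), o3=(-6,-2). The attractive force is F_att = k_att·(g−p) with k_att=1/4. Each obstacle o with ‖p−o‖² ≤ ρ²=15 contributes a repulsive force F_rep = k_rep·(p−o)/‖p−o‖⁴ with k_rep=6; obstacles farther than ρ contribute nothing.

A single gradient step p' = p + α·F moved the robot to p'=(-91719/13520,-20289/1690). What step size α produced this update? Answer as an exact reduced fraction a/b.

F_att = 1/4·(g−p) = 1/4·(17,0) = (4.2500,0.0000)
o1: d²=292 > ρ²=15 → inactive
o2: d²=13 ≤ ρ²=15; F_rep = 6·(2,-3)/13² = (0.0710,-0.1065)
o3: d²=101 > ρ²=15 → inactive
F = F_att + ΣF_rep = (4.3210,-0.1065)
Δp = p'−p = (0.2161,-0.0053); α = Δx/Fx = (2921/13520) / (2921/676) = 1/20
check: Δy/Fy = (-9/1690) / (-18/169) = 1/20 ✓

α = 1/20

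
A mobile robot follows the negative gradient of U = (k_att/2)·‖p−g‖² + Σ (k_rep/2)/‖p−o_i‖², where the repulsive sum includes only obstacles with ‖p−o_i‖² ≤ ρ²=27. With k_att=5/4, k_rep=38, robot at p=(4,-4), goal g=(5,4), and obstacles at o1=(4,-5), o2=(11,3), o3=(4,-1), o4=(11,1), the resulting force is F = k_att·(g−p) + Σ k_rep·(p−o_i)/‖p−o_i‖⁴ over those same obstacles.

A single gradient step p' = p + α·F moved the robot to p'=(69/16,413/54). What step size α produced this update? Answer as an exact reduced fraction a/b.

α = 1/4

F_att = 5/4·(g−p) = 5/4·(1,8) = (1.2500,10.0000)
o1: d²=1 ≤ ρ²=27; F_rep = 38·(0,1)/1² = (0.0000,38.0000)
o2: d²=98 > ρ²=27 → inactive
o3: d²=9 ≤ ρ²=27; F_rep = 38·(0,-3)/9² = (0.0000,-1.4074)
o4: d²=74 > ρ²=27 → inactive
F = F_att + ΣF_rep = (1.2500,46.5926)
Δp = p'−p = (0.3125,11.6481); α = Δx/Fx = (5/16) / (5/4) = 1/4
check: Δy/Fy = (629/54) / (1258/27) = 1/4 ✓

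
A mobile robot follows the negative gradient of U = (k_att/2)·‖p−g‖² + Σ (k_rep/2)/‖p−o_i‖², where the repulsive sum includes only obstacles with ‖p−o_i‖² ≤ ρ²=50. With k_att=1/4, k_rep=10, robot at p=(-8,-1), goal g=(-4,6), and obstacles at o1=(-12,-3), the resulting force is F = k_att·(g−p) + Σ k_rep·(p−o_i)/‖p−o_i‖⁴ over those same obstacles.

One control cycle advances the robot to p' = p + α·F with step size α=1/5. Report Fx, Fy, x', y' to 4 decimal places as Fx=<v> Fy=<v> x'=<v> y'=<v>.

F_att = 1/4·(g−p) = 1/4·(4,7) = (1.0000,1.7500)
o1: d²=20 ≤ ρ²=50; F_rep = 10·(4,2)/20² = (0.1000,0.0500)
F = F_att + ΣF_rep = (1.1000,1.8000)
p' = p + 1/5·F = (-7.7800,-0.6400)

Fx=1.1000 Fy=1.8000 x'=-7.7800 y'=-0.6400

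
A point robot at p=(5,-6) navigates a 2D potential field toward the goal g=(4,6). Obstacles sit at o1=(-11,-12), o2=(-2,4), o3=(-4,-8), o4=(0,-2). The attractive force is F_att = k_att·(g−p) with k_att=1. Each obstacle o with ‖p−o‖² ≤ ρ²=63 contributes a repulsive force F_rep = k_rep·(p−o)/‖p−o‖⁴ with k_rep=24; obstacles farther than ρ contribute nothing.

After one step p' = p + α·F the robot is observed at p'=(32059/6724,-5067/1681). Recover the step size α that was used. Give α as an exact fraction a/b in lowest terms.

F_att = 1·(g−p) = 1·(-1,12) = (-1.0000,12.0000)
o1: d²=292 > ρ²=63 → inactive
o2: d²=149 > ρ²=63 → inactive
o3: d²=85 > ρ²=63 → inactive
o4: d²=41 ≤ ρ²=63; F_rep = 24·(5,-4)/41² = (0.0714,-0.0571)
F = F_att + ΣF_rep = (-0.9286,11.9429)
Δp = p'−p = (-0.2322,2.9857); α = Δx/Fx = (-1561/6724) / (-1561/1681) = 1/4
check: Δy/Fy = (5019/1681) / (20076/1681) = 1/4 ✓

α = 1/4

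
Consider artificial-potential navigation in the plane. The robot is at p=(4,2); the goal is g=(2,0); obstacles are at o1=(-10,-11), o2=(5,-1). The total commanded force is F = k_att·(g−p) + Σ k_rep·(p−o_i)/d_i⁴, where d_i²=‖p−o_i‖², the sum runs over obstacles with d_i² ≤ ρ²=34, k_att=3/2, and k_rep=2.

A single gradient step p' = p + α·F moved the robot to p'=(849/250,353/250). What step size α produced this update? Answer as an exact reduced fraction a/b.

α = 1/5

F_att = 3/2·(g−p) = 3/2·(-2,-2) = (-3.0000,-3.0000)
o1: d²=365 > ρ²=34 → inactive
o2: d²=10 ≤ ρ²=34; F_rep = 2·(-1,3)/10² = (-0.0200,0.0600)
F = F_att + ΣF_rep = (-3.0200,-2.9400)
Δp = p'−p = (-0.6040,-0.5880); α = Δx/Fx = (-151/250) / (-151/50) = 1/5
check: Δy/Fy = (-147/250) / (-147/50) = 1/5 ✓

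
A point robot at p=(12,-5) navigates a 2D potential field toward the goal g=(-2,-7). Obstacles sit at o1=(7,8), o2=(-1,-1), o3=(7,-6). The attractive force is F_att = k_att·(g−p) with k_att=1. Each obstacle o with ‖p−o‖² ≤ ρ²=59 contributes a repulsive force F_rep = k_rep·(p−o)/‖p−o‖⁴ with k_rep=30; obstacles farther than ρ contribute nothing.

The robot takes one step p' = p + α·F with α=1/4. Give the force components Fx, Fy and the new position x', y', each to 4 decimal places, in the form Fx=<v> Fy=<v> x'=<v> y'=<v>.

Fx=-13.7781 Fy=-1.9556 x'=8.5555 y'=-5.4889

F_att = 1·(g−p) = 1·(-14,-2) = (-14.0000,-2.0000)
o1: d²=194 > ρ²=59 → inactive
o2: d²=185 > ρ²=59 → inactive
o3: d²=26 ≤ ρ²=59; F_rep = 30·(5,1)/26² = (0.2219,0.0444)
F = F_att + ΣF_rep = (-13.7781,-1.9556)
p' = p + 1/4·F = (8.5555,-5.4889)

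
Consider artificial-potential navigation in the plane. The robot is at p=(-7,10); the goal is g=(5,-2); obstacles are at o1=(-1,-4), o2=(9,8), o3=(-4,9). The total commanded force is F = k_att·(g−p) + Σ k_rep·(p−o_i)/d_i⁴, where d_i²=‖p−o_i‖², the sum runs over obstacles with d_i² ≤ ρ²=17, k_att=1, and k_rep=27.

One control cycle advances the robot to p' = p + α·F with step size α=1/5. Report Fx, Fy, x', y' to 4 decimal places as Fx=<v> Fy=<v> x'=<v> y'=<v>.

F_att = 1·(g−p) = 1·(12,-12) = (12.0000,-12.0000)
o1: d²=232 > ρ²=17 → inactive
o2: d²=260 > ρ²=17 → inactive
o3: d²=10 ≤ ρ²=17; F_rep = 27·(-3,1)/10² = (-0.8100,0.2700)
F = F_att + ΣF_rep = (11.1900,-11.7300)
p' = p + 1/5·F = (-4.7620,7.6540)

Fx=11.1900 Fy=-11.7300 x'=-4.7620 y'=7.6540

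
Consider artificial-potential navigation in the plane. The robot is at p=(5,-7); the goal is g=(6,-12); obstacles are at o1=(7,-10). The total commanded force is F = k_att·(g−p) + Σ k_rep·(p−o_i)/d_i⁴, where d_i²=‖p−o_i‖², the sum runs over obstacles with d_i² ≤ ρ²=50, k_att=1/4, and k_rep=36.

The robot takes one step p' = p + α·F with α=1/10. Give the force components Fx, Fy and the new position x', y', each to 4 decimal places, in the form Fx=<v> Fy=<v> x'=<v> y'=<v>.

F_att = 1/4·(g−p) = 1/4·(1,-5) = (0.2500,-1.2500)
o1: d²=13 ≤ ρ²=50; F_rep = 36·(-2,3)/13² = (-0.4260,0.6391)
F = F_att + ΣF_rep = (-0.1760,-0.6109)
p' = p + 1/10·F = (4.9824,-7.0611)

Fx=-0.1760 Fy=-0.6109 x'=4.9824 y'=-7.0611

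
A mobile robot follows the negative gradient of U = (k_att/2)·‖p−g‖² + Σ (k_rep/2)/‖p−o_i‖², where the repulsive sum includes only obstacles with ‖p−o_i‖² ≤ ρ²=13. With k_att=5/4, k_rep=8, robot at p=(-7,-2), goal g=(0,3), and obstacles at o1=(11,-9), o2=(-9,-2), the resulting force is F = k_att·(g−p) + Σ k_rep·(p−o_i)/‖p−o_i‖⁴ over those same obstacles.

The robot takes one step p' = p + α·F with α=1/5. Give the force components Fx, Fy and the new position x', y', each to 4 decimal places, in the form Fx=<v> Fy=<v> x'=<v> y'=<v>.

F_att = 5/4·(g−p) = 5/4·(7,5) = (8.7500,6.2500)
o1: d²=373 > ρ²=13 → inactive
o2: d²=4 ≤ ρ²=13; F_rep = 8·(2,0)/4² = (1.0000,0.0000)
F = F_att + ΣF_rep = (9.7500,6.2500)
p' = p + 1/5·F = (-5.0500,-0.7500)

Fx=9.7500 Fy=6.2500 x'=-5.0500 y'=-0.7500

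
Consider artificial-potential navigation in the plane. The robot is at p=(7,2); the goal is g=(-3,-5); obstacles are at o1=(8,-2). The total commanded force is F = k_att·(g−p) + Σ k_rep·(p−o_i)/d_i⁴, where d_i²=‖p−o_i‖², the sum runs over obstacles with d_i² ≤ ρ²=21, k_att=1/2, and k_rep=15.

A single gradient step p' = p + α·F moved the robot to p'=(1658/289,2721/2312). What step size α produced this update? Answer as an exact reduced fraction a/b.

F_att = 1/2·(g−p) = 1/2·(-10,-7) = (-5.0000,-3.5000)
o1: d²=17 ≤ ρ²=21; F_rep = 15·(-1,4)/17² = (-0.0519,0.2076)
F = F_att + ΣF_rep = (-5.0519,-3.2924)
Δp = p'−p = (-1.2630,-0.8231); α = Δx/Fx = (-365/289) / (-1460/289) = 1/4
check: Δy/Fy = (-1903/2312) / (-1903/578) = 1/4 ✓

α = 1/4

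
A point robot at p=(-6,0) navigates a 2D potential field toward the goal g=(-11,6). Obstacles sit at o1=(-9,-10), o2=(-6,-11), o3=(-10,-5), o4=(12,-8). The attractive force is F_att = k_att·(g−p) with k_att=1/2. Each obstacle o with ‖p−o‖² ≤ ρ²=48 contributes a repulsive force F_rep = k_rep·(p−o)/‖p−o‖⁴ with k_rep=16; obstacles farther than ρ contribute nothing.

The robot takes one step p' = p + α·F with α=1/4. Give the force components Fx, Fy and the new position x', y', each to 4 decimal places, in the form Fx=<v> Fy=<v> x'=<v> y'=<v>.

Fx=-2.4619 Fy=3.0476 x'=-6.6155 y'=0.7619

F_att = 1/2·(g−p) = 1/2·(-5,6) = (-2.5000,3.0000)
o1: d²=109 > ρ²=48 → inactive
o2: d²=121 > ρ²=48 → inactive
o3: d²=41 ≤ ρ²=48; F_rep = 16·(4,5)/41² = (0.0381,0.0476)
o4: d²=388 > ρ²=48 → inactive
F = F_att + ΣF_rep = (-2.4619,3.0476)
p' = p + 1/4·F = (-6.6155,0.7619)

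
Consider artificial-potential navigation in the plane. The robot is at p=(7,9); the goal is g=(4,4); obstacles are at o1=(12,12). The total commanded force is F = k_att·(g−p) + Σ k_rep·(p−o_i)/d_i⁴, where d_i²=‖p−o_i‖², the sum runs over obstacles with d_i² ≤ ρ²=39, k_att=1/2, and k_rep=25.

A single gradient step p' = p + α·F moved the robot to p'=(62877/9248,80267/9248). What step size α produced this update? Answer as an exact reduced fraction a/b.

α = 1/8

F_att = 1/2·(g−p) = 1/2·(-3,-5) = (-1.5000,-2.5000)
o1: d²=34 ≤ ρ²=39; F_rep = 25·(-5,-3)/34² = (-0.1081,-0.0649)
F = F_att + ΣF_rep = (-1.6081,-2.5649)
Δp = p'−p = (-0.2010,-0.3206); α = Δx/Fx = (-1859/9248) / (-1859/1156) = 1/8
check: Δy/Fy = (-2965/9248) / (-2965/1156) = 1/8 ✓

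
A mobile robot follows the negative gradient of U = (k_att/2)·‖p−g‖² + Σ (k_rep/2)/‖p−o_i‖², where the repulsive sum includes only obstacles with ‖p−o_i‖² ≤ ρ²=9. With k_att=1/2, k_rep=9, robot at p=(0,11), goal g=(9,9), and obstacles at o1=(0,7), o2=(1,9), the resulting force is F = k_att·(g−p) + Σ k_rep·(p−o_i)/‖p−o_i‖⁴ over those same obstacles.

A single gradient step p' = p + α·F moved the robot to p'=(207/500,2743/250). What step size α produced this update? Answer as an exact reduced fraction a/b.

α = 1/10

F_att = 1/2·(g−p) = 1/2·(9,-2) = (4.5000,-1.0000)
o1: d²=16 > ρ²=9 → inactive
o2: d²=5 ≤ ρ²=9; F_rep = 9·(-1,2)/5² = (-0.3600,0.7200)
F = F_att + ΣF_rep = (4.1400,-0.2800)
Δp = p'−p = (0.4140,-0.0280); α = Δx/Fx = (207/500) / (207/50) = 1/10
check: Δy/Fy = (-7/250) / (-7/25) = 1/10 ✓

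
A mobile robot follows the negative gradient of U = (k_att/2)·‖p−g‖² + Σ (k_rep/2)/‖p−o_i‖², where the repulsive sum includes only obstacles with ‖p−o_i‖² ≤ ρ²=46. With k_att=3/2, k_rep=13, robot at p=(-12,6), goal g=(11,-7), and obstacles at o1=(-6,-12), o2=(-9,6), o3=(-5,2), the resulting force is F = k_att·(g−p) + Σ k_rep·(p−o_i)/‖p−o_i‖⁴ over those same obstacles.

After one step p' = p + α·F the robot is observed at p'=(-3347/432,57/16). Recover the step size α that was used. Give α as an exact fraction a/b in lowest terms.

α = 1/8

F_att = 3/2·(g−p) = 3/2·(23,-13) = (34.5000,-19.5000)
o1: d²=360 > ρ²=46 → inactive
o2: d²=9 ≤ ρ²=46; F_rep = 13·(-3,0)/9² = (-0.4815,0.0000)
o3: d²=65 > ρ²=46 → inactive
F = F_att + ΣF_rep = (34.0185,-19.5000)
Δp = p'−p = (4.2523,-2.4375); α = Δx/Fx = (1837/432) / (1837/54) = 1/8
check: Δy/Fy = (-39/16) / (-39/2) = 1/8 ✓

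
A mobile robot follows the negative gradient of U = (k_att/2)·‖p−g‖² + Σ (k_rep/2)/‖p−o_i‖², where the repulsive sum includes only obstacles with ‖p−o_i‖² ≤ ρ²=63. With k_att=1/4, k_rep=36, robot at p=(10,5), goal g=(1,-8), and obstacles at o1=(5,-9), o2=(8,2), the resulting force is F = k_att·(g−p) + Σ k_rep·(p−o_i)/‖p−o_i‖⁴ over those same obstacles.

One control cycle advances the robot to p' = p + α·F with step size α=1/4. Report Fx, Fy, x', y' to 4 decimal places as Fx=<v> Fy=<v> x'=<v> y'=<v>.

F_att = 1/4·(g−p) = 1/4·(-9,-13) = (-2.2500,-3.2500)
o1: d²=221 > ρ²=63 → inactive
o2: d²=13 ≤ ρ²=63; F_rep = 36·(2,3)/13² = (0.4260,0.6391)
F = F_att + ΣF_rep = (-1.8240,-2.6109)
p' = p + 1/4·F = (9.5440,4.3473)

Fx=-1.8240 Fy=-2.6109 x'=9.5440 y'=4.3473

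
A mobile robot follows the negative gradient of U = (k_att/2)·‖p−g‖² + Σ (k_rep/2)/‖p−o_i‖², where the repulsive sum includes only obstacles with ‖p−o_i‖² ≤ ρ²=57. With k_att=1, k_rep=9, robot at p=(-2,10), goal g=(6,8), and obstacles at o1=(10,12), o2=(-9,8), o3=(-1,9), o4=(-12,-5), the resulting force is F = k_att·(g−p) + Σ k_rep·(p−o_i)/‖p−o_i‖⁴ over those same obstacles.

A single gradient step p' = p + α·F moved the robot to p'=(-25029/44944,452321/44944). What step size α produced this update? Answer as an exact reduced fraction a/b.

α = 1/4

F_att = 1·(g−p) = 1·(8,-2) = (8.0000,-2.0000)
o1: d²=148 > ρ²=57 → inactive
o2: d²=53 ≤ ρ²=57; F_rep = 9·(7,2)/53² = (0.0224,0.0064)
o3: d²=2 ≤ ρ²=57; F_rep = 9·(-1,1)/2² = (-2.2500,2.2500)
o4: d²=325 > ρ²=57 → inactive
F = F_att + ΣF_rep = (5.7724,0.2564)
Δp = p'−p = (1.4431,0.0641); α = Δx/Fx = (64859/44944) / (64859/11236) = 1/4
check: Δy/Fy = (2881/44944) / (2881/11236) = 1/4 ✓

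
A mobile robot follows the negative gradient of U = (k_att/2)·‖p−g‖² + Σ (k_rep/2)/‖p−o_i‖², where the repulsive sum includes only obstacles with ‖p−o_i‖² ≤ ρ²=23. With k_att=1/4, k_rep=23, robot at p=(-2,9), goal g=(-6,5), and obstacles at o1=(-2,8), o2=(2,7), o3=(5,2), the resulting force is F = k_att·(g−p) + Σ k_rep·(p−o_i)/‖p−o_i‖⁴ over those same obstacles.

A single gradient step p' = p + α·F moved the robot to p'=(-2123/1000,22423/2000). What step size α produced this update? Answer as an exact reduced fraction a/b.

α = 1/10

F_att = 1/4·(g−p) = 1/4·(-4,-4) = (-1.0000,-1.0000)
o1: d²=1 ≤ ρ²=23; F_rep = 23·(0,1)/1² = (0.0000,23.0000)
o2: d²=20 ≤ ρ²=23; F_rep = 23·(-4,2)/20² = (-0.2300,0.1150)
o3: d²=98 > ρ²=23 → inactive
F = F_att + ΣF_rep = (-1.2300,22.1150)
Δp = p'−p = (-0.1230,2.2115); α = Δx/Fx = (-123/1000) / (-123/100) = 1/10
check: Δy/Fy = (4423/2000) / (4423/200) = 1/10 ✓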